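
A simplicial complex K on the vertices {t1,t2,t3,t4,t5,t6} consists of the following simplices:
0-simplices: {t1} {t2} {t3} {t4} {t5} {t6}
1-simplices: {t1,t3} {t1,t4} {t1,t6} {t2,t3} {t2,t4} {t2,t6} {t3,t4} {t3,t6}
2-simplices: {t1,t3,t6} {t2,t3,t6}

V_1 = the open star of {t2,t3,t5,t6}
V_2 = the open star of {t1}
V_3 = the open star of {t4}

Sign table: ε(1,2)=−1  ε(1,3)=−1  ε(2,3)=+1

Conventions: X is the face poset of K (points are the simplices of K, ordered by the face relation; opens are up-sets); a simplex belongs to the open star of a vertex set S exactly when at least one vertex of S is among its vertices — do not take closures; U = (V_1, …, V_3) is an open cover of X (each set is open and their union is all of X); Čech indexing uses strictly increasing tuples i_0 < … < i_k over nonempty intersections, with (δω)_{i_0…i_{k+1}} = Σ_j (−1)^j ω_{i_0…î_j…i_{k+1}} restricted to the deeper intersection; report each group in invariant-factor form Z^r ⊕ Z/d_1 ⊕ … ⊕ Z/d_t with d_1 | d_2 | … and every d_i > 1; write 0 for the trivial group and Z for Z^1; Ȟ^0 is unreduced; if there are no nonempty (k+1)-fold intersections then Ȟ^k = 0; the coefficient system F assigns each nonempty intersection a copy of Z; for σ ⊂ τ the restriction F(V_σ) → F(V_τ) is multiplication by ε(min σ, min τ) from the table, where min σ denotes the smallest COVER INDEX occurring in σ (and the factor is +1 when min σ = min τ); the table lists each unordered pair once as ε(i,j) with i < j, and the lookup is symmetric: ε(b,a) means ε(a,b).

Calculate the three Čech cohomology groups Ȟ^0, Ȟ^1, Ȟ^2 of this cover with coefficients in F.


Ȟ^0(U;F) ≅ Z, Ȟ^1(U;F) ≅ Z and Ȟ^2(U;F) ≅ 0

intersection data:
  V1={{t2},{t3},{t5},{t6},{t1,t3},{t1,t6},{t2,t3},{t2,t4},{t2,t6},{t3,t4},{t3,t6},{t1,t3,t6},{t2,t3,t6}} V2={{t1},{t1,t3},{t1,t4},{t1,t6},{t1,t3,t6}} V3={{t4},{t1,t4},{t2,t4},{t3,t4}}
  V12={{t1,t3},{t1,t6},{t1,t3,t6}} V13={{t2,t4},{t3,t4}} V23={{t1,t4}}
C dims 3,3; δ0: rk 2, SNF 1^2
Ȟ^0 = (3 − 2) − 0 = 1, so Ȟ^0 ≅ Z
Ȟ^1 = (3 − 0) − 2 = 1, so Ȟ^1 ≅ Z
Ȟ^2 = (0 − 0) − 0 = 0, so Ȟ^2 ≅ 0


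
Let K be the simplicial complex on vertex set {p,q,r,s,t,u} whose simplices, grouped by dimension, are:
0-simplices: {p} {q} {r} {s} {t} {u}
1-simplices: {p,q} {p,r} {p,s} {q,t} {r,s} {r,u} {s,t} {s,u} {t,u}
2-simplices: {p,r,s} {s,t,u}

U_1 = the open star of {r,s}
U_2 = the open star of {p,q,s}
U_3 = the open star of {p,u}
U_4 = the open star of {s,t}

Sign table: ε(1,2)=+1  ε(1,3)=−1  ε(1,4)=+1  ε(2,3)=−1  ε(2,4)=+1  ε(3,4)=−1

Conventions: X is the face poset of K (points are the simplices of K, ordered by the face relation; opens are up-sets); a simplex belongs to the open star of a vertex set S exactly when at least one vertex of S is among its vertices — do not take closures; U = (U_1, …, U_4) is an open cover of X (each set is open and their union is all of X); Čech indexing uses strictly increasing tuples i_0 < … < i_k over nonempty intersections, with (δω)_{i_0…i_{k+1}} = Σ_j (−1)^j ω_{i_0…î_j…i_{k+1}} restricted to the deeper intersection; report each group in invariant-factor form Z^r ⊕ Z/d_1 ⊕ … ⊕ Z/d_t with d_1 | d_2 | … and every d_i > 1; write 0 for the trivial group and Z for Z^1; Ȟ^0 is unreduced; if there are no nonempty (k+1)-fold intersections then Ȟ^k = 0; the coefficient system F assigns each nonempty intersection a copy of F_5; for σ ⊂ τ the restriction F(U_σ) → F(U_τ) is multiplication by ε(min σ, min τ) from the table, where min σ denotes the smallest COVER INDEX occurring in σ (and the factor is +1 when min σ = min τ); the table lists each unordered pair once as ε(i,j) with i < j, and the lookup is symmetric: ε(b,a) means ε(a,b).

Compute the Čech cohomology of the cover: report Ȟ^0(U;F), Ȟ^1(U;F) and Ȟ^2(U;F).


Ȟ^0(U;F) ≅ Z/5; Ȟ^1(U;F) ≅ 0; Ȟ^2(U;F) ≅ 0

nonempty intersections:
  U1={{r},{s},{p,r},{p,s},{r,s},{r,u},{s,t},{s,u},{p,r,s},{s,t,u}} U2={{p},{q},{s},{p,q},{p,r},{p,s},{q,t},{r,s},{s,t},{s,u},{p,r,s},{s,t,u}} U3={{p},{u},{p,q},{p,r},{p,s},{r,u},{s,u},{t,u},{p,r,s},{s,t,u}} U4={{s},{t},{p,s},{q,t},{r,s},{s,t},{s,u},{t,u},{p,r,s},{s,t,u}}
  U12={{s},{p,r},{p,s},{r,s},{s,t},{s,u},{p,r,s},{s,t,u}} U13={{p,r},{p,s},{r,u},{s,u},{p,r,s},{s,t,u}} U14={{s},{p,s},{r,s},{s,t},{s,u},{p,r,s},{s,t,u}} U23={{p},{p,q},{p,r},{p,s},{s,u},{p,r,s},{s,t,u}} U24={{s},{p,s},{q,t},{r,s},{s,t},{s,u},{p,r,s},{s,t,u}} U34={{p,s},{s,u},{t,u},{p,r,s},{s,t,u}}
  U123={{p,r},{p,s},{s,u},{p,r,s},{s,t,u}} U124={{s},{p,s},{r,s},{s,t},{s,u},{p,r,s},{s,t,u}} U134={{p,s},{s,u},{p,r,s},{s,t,u}} U234={{p,s},{s,u},{p,r,s},{s,t,u}}
  U1234={{p,s},{s,u},{p,r,s},{s,t,u}}
C dims 4,6,4,1; δ0: rk_F5 3; δ1: rk_F5 3; δ2: rk_F5 1
Ȟ^0: (4−3)−0=1 ⇒ Z/5
Ȟ^1: (6−3)−3=0 ⇒ 0
Ȟ^2: (4−1)−3=0 ⇒ 0


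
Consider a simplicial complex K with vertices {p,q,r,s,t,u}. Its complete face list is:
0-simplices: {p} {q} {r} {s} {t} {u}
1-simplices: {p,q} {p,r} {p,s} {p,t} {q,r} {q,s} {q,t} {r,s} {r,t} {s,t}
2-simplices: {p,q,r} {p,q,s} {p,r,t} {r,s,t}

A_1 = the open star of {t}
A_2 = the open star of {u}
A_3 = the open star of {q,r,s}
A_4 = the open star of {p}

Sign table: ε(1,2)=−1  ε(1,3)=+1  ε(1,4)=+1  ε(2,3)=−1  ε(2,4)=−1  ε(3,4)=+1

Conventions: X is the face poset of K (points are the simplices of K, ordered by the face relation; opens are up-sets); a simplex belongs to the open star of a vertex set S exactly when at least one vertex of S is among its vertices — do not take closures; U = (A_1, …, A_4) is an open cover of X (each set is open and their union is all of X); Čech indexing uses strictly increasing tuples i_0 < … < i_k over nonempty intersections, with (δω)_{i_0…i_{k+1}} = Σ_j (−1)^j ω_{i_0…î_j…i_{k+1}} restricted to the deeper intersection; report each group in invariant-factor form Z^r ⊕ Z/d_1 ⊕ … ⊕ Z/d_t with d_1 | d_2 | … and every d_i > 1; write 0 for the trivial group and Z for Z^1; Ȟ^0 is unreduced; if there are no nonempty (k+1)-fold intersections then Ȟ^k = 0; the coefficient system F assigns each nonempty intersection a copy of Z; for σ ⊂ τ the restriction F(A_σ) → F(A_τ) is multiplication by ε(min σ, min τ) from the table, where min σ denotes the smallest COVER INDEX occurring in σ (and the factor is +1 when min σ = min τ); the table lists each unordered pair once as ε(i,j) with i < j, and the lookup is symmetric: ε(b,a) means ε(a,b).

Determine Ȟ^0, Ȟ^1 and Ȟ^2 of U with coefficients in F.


cover nerve:
  A1={{t},{p,t},{q,t},{r,t},{s,t},{p,r,t},{r,s,t}} A2={{u}} A3={{q},{r},{s},{p,q},{p,r},{p,s},{q,r},{q,s},{q,t},{r,s},{r,t},{s,t},{p,q,r},{p,q,s},{p,r,t},{r,s,t}} A4={{p},{p,q},{p,r},{p,s},{p,t},{p,q,r},{p,q,s},{p,r,t}}
  A13={{q,t},{r,t},{s,t},{p,r,t},{r,s,t}} A14={{p,t},{p,r,t}} A34={{p,q},{p,r},{p,s},{p,q,r},{p,q,s},{p,r,t}}
  A134={{p,r,t}}
C dims 4,3,1; δ0: rk 2, SNF 1^2; δ1: rk 1, SNF 1^1
Ȟ^0: (4−2)−0=2 ⇒ Z^2
Ȟ^1: (3−1)−2=0 ⇒ 0
Ȟ^2: (1−0)−1=0 ⇒ 0

Ȟ^0 = Z^2; Ȟ^1 = 0; Ȟ^2 = 0


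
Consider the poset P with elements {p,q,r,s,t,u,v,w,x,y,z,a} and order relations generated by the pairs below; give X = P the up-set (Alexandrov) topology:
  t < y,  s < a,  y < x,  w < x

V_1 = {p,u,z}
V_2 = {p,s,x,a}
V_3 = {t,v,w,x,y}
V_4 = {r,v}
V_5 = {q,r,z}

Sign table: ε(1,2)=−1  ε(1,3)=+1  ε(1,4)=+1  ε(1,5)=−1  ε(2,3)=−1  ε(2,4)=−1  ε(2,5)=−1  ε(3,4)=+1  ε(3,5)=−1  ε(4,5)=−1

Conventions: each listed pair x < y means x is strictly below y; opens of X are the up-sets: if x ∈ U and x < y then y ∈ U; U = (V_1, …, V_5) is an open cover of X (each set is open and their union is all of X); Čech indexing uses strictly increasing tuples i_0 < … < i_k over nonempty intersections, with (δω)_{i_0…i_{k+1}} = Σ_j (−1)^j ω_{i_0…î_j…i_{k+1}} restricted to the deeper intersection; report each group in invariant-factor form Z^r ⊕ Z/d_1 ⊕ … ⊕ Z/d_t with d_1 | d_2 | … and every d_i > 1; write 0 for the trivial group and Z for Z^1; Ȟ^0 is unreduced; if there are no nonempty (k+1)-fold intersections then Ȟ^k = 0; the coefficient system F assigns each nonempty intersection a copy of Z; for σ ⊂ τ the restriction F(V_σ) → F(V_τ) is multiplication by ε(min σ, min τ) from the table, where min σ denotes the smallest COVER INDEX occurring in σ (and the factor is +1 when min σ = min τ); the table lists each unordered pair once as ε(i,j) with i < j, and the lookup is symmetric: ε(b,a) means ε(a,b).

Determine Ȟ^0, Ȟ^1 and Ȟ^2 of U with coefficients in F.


Ȟ^0 ≅ Z; Ȟ^1 ≅ Z; Ȟ^2 ≅ 0

cover nerve:
  V12={p} V15={z} V23={x} V34={v} V45={r}
C dims 5,5; δ0: rk 4, SNF 1^4
Ȟ^0: (5−4)−0=1 ⇒ Z
Ȟ^1: (5−0)−4=1 ⇒ Z
Ȟ^2: (0−0)−0=0 ⇒ 0


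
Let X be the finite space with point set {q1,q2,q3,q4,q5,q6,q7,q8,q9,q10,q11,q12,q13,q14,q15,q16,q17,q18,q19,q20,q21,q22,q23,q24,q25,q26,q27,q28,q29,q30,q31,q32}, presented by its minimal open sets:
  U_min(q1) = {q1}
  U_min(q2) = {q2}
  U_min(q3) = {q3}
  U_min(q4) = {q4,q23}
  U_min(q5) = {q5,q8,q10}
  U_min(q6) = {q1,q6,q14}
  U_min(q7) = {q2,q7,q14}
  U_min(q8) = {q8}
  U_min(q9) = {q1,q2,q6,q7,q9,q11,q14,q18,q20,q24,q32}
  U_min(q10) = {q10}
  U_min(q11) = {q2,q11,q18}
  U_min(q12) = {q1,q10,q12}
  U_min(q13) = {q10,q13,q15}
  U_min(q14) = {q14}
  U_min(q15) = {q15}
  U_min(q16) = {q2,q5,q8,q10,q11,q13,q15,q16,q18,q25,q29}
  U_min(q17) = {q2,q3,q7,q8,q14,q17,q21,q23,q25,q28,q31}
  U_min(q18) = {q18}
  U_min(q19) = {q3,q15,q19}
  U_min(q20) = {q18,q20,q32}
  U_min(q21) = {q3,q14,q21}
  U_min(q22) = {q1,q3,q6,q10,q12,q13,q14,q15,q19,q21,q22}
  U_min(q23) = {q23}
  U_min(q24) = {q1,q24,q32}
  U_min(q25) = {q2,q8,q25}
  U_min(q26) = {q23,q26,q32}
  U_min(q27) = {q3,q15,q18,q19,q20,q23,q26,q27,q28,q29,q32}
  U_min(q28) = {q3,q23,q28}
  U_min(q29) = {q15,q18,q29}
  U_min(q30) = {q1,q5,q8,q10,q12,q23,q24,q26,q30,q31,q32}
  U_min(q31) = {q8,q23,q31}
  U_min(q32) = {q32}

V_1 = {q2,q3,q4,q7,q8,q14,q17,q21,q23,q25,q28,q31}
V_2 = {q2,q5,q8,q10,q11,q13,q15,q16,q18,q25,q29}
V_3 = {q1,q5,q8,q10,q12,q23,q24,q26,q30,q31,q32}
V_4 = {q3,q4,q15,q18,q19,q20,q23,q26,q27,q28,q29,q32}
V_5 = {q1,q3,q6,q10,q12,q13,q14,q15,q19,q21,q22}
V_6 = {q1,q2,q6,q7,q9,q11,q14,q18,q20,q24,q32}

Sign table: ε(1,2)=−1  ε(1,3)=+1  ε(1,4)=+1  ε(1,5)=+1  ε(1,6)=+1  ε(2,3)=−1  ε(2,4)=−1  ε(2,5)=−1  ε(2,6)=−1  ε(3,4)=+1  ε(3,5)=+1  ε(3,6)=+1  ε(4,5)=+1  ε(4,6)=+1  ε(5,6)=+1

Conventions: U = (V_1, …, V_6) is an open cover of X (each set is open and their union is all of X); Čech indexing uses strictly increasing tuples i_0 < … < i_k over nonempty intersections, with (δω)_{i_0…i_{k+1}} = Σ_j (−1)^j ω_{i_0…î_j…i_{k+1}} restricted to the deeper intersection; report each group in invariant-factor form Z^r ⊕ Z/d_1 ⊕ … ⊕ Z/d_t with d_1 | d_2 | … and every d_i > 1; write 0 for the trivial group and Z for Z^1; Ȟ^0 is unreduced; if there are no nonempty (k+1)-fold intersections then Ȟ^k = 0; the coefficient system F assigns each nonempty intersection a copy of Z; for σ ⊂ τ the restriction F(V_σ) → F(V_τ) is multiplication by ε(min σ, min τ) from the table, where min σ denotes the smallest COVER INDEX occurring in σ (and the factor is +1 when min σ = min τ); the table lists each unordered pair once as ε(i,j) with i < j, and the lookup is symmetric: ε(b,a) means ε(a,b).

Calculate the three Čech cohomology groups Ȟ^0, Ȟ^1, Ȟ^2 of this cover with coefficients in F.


Ȟ^0(U;F) ≅ Z; Ȟ^1(U;F) ≅ 0; Ȟ^2(U;F) ≅ Z/2

nonempty overlaps:
  V12={q2,q8,q25} V13={q8,q23,q31} V14={q3,q4,q23,q28} V15={q3,q14,q21} V16={q2,q7,q14} V23={q5,q8,q10} V24={q15,q18,q29} V25={q10,q13,q15} V26={q2,q11,q18} V34={q23,q26,q32} V35={q1,q10,q12} V36={q1,q24,q32} V45={q3,q15,q19} V46={q18,q20,q32} V56={q1,q6,q14}
  V123={q8} V126={q2} V134={q23} V145={q3} V156={q14} V235={q10} V245={q15} V246={q18} V346={q32} V356={q1}
C dims 6,15,10; δ0: rk 5, SNF 1^5; δ1: rk 10, SNF 1^9·2
degree 0: 6−5−0 = 1 → Ȟ^0 ≅ Z
degree 1: 15−10−5 = 0 → Ȟ^1 ≅ 0
degree 2: 10−0−10 = 0 plus torsion [2] → Ȟ^2 ≅ Z/2


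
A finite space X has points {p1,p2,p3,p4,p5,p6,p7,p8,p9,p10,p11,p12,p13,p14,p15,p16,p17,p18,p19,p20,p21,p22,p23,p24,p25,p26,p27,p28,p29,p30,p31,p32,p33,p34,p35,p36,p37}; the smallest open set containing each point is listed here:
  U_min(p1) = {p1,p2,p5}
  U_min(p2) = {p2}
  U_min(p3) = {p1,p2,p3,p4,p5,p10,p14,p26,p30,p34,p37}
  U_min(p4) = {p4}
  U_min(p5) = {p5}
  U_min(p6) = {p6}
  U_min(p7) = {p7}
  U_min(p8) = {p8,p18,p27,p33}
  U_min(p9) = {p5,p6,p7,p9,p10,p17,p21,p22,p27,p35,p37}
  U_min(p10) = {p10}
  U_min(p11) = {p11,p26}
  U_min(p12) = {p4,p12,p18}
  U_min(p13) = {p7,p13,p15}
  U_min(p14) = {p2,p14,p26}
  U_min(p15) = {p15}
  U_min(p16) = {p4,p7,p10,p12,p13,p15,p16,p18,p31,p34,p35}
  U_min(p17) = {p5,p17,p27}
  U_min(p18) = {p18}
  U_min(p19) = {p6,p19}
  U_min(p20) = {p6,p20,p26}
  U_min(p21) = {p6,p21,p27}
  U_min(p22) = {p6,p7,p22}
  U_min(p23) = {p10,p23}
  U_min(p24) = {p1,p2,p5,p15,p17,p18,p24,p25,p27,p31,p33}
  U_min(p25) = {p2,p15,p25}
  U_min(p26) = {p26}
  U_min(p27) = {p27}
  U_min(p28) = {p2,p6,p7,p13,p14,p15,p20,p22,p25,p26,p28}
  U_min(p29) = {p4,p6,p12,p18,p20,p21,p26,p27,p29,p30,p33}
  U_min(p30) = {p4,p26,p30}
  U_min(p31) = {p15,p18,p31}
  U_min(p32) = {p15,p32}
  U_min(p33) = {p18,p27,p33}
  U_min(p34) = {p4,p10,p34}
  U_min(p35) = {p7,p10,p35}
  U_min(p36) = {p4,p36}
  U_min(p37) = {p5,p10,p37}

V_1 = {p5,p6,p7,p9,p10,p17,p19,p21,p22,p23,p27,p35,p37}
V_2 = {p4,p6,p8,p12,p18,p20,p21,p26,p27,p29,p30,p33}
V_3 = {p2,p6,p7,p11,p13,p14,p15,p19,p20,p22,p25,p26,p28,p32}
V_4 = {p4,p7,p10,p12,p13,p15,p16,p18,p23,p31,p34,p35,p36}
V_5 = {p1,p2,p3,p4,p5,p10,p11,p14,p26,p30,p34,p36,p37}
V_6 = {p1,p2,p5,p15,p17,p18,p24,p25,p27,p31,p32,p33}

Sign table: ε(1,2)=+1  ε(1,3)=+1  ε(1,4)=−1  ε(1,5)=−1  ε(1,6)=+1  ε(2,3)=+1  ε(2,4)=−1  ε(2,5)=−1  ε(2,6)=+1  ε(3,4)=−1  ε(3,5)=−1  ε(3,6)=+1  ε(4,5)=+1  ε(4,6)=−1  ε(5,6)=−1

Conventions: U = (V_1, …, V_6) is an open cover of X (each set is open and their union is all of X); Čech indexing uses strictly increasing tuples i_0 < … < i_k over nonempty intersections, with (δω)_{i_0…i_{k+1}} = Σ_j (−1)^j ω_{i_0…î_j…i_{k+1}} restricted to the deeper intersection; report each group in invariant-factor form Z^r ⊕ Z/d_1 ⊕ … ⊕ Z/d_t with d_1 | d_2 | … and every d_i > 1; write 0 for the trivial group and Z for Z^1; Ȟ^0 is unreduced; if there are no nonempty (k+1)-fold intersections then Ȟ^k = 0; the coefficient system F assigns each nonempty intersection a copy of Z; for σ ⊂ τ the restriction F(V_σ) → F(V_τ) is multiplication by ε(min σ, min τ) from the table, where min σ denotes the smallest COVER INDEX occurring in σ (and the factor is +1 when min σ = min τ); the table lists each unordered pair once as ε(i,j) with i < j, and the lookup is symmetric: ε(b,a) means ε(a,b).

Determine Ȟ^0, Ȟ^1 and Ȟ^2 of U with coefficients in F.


Ȟ^0(U;F) ≅ Z, Ȟ^1(U;F) ≅ 0, Ȟ^2(U;F) ≅ Z/2

nerve of the cover:
  V12={p6,p21,p27} V13={p6,p7,p19,p22} V14={p7,p10,p23,p35} V15={p5,p10,p37} V16={p5,p17,p27} V23={p6,p20,p26} V24={p4,p12,p18} V25={p4,p26,p30} V26={p18,p27,p33} V34={p7,p13,p15} V35={p2,p11,p14,p26} V36={p2,p15,p25,p32} V45={p4,p10,p34,p36} V46={p15,p18,p31} V56={p1,p2,p5}
  V123={p6} V126={p27} V134={p7} V145={p10} V156={p5} V235={p26} V245={p4} V246={p18} V346={p15} V356={p2}
C dims 6,15,10; δ0: rk 5, SNF 1^5; δ1: rk 10, SNF 1^9·2
Ȟ^0 = (6 − 5) − 0 = 1, so Ȟ^0 ≅ Z
Ȟ^1 = (15 − 10) − 5 = 0, so Ȟ^1 ≅ 0
Ȟ^2 = (10 − 0) − 10 = 0 plus torsion [2], so Ȟ^2 ≅ Z/2


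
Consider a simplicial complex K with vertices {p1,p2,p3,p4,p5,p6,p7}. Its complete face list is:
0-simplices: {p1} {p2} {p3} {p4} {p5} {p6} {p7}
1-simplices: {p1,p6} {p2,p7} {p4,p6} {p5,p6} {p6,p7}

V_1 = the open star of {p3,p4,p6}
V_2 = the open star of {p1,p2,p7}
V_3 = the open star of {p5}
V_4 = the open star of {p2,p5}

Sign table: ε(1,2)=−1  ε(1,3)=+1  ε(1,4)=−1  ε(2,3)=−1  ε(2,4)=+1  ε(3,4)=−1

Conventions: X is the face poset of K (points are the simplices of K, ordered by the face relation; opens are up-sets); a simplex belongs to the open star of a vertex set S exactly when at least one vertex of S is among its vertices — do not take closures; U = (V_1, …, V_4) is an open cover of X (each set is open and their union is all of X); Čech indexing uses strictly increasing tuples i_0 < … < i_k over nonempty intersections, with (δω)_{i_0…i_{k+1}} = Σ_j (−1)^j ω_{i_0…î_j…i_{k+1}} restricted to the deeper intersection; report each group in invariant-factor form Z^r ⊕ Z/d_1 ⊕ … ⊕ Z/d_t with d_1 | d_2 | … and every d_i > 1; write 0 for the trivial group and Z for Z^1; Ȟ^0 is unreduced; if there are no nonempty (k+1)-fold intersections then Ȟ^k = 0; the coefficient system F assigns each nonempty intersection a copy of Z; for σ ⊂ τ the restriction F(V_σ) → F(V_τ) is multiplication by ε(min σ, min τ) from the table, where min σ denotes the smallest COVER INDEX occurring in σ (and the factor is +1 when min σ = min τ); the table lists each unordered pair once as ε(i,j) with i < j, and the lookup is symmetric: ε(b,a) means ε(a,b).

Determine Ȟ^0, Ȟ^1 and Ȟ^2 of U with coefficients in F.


Ȟ^0 ≅ Z, Ȟ^1 ≅ Z, Ȟ^2 ≅ 0

cover nerve:
  V1={{p3},{p4},{p6},{p1,p6},{p4,p6},{p5,p6},{p6,p7}} V2={{p1},{p2},{p7},{p1,p6},{p2,p7},{p6,p7}} V3={{p5},{p5,p6}} V4={{p2},{p5},{p2,p7},{p5,p6}}
  V12={{p1,p6},{p6,p7}} V13={{p5,p6}} V14={{p5,p6}} V24={{p2},{p2,p7}} V34={{p5},{p5,p6}}
  V134={{p5,p6}}
C dims 4,5,1; δ0: rk 3, SNF 1^3; δ1: rk 1, SNF 1^1
Ȟ^0: (4−3)−0=1 ⇒ Z
Ȟ^1: (5−1)−3=1 ⇒ Z
Ȟ^2: (1−0)−1=0 ⇒ 0


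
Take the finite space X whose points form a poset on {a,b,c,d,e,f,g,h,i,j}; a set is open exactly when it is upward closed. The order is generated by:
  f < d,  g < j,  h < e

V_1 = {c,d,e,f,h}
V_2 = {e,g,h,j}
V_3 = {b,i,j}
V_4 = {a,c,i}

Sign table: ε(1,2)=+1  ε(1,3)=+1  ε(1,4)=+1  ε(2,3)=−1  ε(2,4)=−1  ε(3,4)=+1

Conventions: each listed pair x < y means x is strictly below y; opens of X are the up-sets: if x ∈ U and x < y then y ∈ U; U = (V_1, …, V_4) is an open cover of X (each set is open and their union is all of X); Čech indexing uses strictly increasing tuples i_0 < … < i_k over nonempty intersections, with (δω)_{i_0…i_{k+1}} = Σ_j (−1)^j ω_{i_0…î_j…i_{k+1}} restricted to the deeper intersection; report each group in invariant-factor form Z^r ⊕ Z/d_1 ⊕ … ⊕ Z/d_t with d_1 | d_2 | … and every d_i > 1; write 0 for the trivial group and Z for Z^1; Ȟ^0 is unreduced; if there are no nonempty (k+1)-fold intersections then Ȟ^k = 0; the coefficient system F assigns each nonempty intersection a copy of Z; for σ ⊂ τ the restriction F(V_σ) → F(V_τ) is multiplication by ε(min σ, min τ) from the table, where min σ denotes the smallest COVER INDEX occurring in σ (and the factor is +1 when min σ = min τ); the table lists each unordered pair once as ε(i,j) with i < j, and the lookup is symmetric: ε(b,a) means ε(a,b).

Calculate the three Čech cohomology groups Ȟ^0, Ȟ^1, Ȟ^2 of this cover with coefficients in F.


nerve of the cover:
  V12={e,h} V14={c} V23={j} V34={i}
C dims 4,4; δ0: rk 4, SNF 1^3·2
Ȟ^0 = (4 − 4) − 0 = 0, so Ȟ^0 ≅ 0
Ȟ^1 = (4 − 0) − 4 = 0 plus torsion [2], so Ȟ^1 ≅ Z/2
Ȟ^2 = (0 − 0) − 0 = 0, so Ȟ^2 ≅ 0

Ȟ^0(U;F) ≅ 0, Ȟ^1(U;F) ≅ Z/2 and Ȟ^2(U;F) ≅ 0


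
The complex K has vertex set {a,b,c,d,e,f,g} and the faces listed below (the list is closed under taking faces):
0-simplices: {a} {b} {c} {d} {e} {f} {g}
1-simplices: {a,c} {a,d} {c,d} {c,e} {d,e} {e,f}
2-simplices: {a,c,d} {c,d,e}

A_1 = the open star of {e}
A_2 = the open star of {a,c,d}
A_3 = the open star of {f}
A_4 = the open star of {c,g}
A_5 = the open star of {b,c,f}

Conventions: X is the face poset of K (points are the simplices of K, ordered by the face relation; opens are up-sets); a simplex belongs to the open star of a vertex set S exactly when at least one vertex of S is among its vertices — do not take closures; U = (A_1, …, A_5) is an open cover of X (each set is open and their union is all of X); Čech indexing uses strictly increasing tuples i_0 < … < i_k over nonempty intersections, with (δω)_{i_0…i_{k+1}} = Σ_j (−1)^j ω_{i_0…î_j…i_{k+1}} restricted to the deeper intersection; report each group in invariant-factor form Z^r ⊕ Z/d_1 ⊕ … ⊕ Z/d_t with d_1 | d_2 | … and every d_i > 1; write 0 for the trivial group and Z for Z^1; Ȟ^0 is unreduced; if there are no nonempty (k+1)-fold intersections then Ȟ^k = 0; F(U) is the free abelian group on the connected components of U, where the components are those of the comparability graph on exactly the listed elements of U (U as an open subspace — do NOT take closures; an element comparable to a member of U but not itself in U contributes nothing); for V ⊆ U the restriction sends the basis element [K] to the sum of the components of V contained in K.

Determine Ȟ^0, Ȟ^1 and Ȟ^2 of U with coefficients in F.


Ȟ^0 = Z^3,  Ȟ^1 = 0,  Ȟ^2 = 0

intersection data:
  A1={{e},{c,e},{d,e},{e,f},{c,d,e}} A2={{a},{c},{d},{a,c},{a,d},{c,d},{c,e},{d,e},{a,c,d},{c,d,e}} A3={{f},{e,f}} A4={{c},{g},{a,c},{c,d},{c,e},{a,c,d},{c,d,e}} A5={{b},{c},{f},{a,c},{c,d},{c,e},{e,f},{a,c,d},{c,d,e}}
  A12={{c,e},{d,e},{c,d,e}} A13={{e,f}} A14={{c,e},{c,d,e}} A15={{c,e},{e,f},{c,d,e}} A24={{c},{a,c},{c,d},{c,e},{a,c,d},{c,d,e}} A25={{c},{a,c},{c,d},{c,e},{a,c,d},{c,d,e}} A35={{f},{e,f}} A45={{c},{a,c},{c,d},{c,e},{a,c,d},{c,d,e}}
  A124={{c,e},{c,d,e}} A125={{c,e},{c,d,e}} A135={{e,f}} A145={{c,e},{c,d,e}} A245={{c},{a,c},{c,d},{c,e},{a,c,d},{c,d,e}}
  A1245={{c,e},{c,d,e}}
components per intersection:
  A1: {{e},{c,e},{d,e},{e,f},{c,d,e}}
  A2: {{a},{c},{d},{a,c},{a,d},{c,d},{c,e},{d,e},{a,c,d},{c,d,e}}
  A3: {{f},{e,f}}
  A4: {{c},{a,c},{c,d},{c,e},{a,c,d},{c,d,e}} {{g}}
  A5: {{b}} {{c},{a,c},{c,d},{c,e},{a,c,d},{c,d,e}} {{f},{e,f}}
  A12: {{c,e},{d,e},{c,d,e}}
  A13: {{e,f}}
  A14: {{c,e},{c,d,e}}
  A15: {{c,e},{c,d,e}} {{e,f}}
  A24: {{c},{a,c},{c,d},{c,e},{a,c,d},{c,d,e}}
  A25: {{c},{a,c},{c,d},{c,e},{a,c,d},{c,d,e}}
  A35: {{f},{e,f}}
  A45: {{c},{a,c},{c,d},{c,e},{a,c,d},{c,d,e}}
  A124: {{c,e},{c,d,e}}
  A125: {{c,e},{c,d,e}}
  A135: {{e,f}}
  A145: {{c,e},{c,d,e}}
  A245: {{c},{a,c},{c,d},{c,e},{a,c,d},{c,d,e}}
  A1245: {{c,e},{c,d,e}}
C dims 8,9,5,1; δ0: rk 5, SNF 1^5; δ1: rk 4, SNF 1^4; δ2: rk 1, SNF 1^1
Ȟ^0 = (8 − 5) − 0 = 3, so Ȟ^0 ≅ Z^3
Ȟ^1 = (9 − 4) − 5 = 0, so Ȟ^1 ≅ 0
Ȟ^2 = (5 − 1) − 4 = 0, so Ȟ^2 ≅ 0


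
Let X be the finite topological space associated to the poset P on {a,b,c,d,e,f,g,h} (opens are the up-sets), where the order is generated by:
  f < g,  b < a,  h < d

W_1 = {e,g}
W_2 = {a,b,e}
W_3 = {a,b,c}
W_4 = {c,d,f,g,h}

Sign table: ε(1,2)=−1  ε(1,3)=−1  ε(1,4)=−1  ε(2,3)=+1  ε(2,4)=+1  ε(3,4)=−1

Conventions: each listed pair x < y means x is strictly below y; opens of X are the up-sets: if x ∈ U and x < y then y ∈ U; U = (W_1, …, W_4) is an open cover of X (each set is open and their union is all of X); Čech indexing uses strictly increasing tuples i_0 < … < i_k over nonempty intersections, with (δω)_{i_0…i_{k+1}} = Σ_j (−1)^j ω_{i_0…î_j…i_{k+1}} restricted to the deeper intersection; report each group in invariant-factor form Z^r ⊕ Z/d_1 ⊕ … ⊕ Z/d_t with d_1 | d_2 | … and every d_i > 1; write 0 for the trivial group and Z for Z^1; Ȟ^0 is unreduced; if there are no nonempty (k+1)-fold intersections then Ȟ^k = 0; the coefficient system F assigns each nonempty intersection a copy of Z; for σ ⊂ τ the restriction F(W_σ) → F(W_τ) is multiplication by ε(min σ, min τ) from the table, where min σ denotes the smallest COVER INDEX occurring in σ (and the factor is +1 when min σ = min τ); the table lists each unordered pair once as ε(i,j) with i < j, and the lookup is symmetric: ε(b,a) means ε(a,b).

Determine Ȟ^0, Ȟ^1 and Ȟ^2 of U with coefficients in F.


cover nerve:
  W12={e} W14={g} W23={a,b} W34={c}
C dims 4,4; δ0: rk 4, SNF 1^3·2
Ȟ^0: (4−4)−0=0 ⇒ 0
Ȟ^1: (4−0)−4=0 plus torsion [2] ⇒ Z/2
Ȟ^2: (0−0)−0=0 ⇒ 0

Ȟ^0(U;F) ≅ 0; Ȟ^1(U;F) ≅ Z/2; Ȟ^2(U;F) ≅ 0


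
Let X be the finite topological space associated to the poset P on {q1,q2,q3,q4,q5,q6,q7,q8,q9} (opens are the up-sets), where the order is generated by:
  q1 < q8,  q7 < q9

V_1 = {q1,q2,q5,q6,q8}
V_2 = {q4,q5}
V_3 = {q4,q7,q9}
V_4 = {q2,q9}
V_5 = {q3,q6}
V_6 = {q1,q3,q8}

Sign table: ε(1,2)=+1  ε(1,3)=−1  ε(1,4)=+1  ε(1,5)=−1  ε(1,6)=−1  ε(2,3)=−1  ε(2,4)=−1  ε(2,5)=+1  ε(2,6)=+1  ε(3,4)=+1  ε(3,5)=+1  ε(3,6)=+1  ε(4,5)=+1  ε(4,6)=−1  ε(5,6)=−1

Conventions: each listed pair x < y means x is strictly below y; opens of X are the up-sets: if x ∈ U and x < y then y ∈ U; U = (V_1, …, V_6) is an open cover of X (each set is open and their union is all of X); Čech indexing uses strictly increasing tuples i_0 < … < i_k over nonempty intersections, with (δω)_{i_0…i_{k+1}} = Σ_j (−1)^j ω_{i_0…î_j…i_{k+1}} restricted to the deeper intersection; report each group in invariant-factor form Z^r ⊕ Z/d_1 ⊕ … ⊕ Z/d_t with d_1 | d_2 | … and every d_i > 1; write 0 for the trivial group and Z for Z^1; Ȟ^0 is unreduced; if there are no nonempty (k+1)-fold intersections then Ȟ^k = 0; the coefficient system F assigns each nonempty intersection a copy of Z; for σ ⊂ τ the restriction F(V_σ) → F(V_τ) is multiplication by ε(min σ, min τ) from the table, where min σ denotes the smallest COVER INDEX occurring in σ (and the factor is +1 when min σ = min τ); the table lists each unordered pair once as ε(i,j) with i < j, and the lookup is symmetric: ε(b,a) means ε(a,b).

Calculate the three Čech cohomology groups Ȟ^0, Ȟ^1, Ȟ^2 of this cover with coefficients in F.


intersection data:
  V12={q5} V14={q2} V15={q6} V16={q1,q8} V23={q4} V34={q9} V56={q3}
C dims 6,7; δ0: rk 6, SNF 1^5·2
Ȟ^0 = (6 − 6) − 0 = 0, so Ȟ^0 ≅ 0
Ȟ^1 = (7 − 0) − 6 = 1 plus torsion [2], so Ȟ^1 ≅ Z ⊕ Z/2
Ȟ^2 = (0 − 0) − 0 = 0, so Ȟ^2 ≅ 0

Ȟ^0 = 0; Ȟ^1 = Z ⊕ Z/2; Ȟ^2 = 0


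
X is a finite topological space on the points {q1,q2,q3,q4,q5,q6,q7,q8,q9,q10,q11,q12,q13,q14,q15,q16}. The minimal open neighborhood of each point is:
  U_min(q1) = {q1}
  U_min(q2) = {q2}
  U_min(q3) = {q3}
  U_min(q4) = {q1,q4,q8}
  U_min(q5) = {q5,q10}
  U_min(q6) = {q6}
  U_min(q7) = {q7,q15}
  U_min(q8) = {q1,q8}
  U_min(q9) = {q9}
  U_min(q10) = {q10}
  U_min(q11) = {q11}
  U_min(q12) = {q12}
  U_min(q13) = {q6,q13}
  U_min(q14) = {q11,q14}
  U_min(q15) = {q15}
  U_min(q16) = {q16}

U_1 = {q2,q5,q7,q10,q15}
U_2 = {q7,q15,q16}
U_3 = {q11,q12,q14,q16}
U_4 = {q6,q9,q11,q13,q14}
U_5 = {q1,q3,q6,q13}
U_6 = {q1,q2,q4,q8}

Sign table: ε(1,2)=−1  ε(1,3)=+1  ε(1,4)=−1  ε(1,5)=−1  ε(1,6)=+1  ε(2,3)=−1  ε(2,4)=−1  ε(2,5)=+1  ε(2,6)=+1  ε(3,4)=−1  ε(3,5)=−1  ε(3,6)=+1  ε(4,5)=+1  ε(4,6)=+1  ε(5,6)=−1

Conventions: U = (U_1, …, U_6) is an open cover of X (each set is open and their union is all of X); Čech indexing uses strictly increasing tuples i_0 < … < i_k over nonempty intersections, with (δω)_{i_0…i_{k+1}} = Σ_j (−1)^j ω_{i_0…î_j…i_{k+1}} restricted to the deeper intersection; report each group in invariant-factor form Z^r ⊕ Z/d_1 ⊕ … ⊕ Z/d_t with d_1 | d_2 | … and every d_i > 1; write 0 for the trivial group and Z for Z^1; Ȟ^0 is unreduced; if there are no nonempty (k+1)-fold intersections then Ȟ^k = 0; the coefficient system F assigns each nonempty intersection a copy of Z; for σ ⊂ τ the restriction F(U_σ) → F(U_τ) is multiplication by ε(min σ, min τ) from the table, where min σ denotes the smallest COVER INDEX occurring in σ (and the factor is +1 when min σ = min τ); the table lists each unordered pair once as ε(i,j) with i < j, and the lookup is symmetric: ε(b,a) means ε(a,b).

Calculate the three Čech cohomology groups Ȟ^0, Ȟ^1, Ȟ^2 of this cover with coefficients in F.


nerve of the cover:
  U12={q7,q15} U16={q2} U23={q16} U34={q11,q14} U45={q6,q13} U56={q1}
C dims 6,6; δ0: rk 5, SNF 1^5
Ȟ^0 = (6 − 5) − 0 = 1, so Ȟ^0 ≅ Z
Ȟ^1 = (6 − 0) − 5 = 1, so Ȟ^1 ≅ Z
Ȟ^2 = (0 − 0) − 0 = 0, so Ȟ^2 ≅ 0

Ȟ^0(U;F) ≅ Z; Ȟ^1(U;F) ≅ Z; Ȟ^2(U;F) ≅ 0


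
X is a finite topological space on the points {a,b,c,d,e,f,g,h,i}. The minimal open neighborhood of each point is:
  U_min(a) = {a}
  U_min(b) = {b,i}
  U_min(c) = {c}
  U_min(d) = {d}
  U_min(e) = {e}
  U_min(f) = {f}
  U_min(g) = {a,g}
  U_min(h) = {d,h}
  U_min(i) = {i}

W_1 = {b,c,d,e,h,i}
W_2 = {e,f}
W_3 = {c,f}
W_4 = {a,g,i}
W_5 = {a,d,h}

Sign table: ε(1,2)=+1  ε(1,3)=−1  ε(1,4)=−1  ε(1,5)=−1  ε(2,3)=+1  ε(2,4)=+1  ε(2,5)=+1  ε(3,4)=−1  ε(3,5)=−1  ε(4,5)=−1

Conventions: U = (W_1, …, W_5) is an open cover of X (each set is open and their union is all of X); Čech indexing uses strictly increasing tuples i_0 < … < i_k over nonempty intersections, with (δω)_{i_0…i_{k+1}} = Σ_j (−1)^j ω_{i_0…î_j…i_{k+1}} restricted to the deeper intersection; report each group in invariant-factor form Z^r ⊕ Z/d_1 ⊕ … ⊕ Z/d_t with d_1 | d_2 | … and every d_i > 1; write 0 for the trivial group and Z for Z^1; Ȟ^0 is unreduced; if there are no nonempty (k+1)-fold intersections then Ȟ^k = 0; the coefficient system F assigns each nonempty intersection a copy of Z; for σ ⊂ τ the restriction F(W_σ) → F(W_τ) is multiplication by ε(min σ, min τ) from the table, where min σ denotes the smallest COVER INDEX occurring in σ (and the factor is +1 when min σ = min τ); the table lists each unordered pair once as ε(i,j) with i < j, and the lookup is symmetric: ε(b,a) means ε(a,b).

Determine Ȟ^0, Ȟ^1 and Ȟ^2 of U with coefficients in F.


Ȟ^0 ≅ 0, Ȟ^1 ≅ Z ⊕ Z/2, Ȟ^2 ≅ 0

intersection data:
  W12={e} W13={c} W14={i} W15={d,h} W23={f} W45={a}
C dims 5,6; δ0: rk 5, SNF 1^4·2
Ȟ^0 = (5 − 5) − 0 = 0, so Ȟ^0 ≅ 0
Ȟ^1 = (6 − 0) − 5 = 1 plus torsion [2], so Ȟ^1 ≅ Z ⊕ Z/2
Ȟ^2 = (0 − 0) − 0 = 0, so Ȟ^2 ≅ 0


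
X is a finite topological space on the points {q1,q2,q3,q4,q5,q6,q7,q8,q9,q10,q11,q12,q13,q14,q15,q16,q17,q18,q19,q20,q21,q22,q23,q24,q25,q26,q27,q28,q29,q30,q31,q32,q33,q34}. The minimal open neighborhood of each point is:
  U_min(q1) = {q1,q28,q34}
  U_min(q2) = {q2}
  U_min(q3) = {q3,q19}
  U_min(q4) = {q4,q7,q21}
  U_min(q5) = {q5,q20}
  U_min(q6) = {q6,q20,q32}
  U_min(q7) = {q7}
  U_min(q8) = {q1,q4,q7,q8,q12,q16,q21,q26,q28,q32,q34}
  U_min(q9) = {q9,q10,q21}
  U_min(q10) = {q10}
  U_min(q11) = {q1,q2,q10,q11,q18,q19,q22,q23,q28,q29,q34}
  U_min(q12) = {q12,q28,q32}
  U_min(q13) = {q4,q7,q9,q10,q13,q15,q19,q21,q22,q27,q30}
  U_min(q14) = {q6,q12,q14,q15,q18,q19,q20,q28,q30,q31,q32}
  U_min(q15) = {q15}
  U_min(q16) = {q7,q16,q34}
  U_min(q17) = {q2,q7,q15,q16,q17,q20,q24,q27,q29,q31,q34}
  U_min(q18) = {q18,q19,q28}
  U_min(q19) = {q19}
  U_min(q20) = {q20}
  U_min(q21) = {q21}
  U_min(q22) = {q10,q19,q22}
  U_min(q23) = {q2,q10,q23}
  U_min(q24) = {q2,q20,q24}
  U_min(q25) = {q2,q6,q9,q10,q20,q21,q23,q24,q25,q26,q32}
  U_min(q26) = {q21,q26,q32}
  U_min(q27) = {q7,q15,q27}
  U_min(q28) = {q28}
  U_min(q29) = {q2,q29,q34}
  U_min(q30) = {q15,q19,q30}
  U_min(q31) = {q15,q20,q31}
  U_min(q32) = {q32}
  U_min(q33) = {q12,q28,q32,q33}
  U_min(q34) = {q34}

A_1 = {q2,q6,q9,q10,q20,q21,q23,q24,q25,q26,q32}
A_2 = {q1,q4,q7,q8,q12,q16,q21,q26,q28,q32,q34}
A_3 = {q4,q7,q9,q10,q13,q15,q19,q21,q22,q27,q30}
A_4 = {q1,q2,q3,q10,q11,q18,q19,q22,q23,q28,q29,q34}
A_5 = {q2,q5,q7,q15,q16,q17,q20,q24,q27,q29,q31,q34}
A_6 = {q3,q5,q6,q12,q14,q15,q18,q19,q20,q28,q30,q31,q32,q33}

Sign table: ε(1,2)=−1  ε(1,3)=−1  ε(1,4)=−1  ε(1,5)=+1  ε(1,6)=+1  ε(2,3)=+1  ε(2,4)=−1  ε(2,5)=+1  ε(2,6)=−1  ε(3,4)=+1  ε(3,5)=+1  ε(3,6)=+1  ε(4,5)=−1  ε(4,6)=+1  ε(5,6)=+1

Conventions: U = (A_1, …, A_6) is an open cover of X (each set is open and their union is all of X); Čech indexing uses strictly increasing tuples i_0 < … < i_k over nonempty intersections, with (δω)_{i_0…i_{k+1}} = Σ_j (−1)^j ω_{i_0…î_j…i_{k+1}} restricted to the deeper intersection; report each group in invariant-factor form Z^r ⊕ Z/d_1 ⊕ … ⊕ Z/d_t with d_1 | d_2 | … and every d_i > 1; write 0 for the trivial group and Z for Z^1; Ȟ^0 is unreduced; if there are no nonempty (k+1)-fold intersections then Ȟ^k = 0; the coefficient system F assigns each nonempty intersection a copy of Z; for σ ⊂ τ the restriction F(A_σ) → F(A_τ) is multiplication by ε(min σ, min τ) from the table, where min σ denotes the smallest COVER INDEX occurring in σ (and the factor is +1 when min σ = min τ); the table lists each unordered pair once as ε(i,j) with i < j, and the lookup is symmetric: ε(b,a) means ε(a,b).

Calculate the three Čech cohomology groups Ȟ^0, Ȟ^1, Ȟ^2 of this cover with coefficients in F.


cover nerve:
  A12={q21,q26,q32} A13={q9,q10,q21} A14={q2,q10,q23} A15={q2,q20,q24} A16={q6,q20,q32} A23={q4,q7,q21} A24={q1,q28,q34} A25={q7,q16,q34} A26={q12,q28,q32} A34={q10,q19,q22} A35={q7,q15,q27} A36={q15,q19,q30} A45={q2,q29,q34} A46={q3,q18,q19,q28} A56={q5,q15,q20,q31}
  A123={q21} A126={q32} A134={q10} A145={q2} A156={q20} A235={q7} A245={q34} A246={q28} A346={q19} A356={q15}
C dims 6,15,10; δ0: rk 6, SNF 1^5·2; δ1: rk 9, SNF 1^9
Ȟ^0: (6−6)−0=0 ⇒ 0
Ȟ^1: (15−9)−6=0 plus torsion [2] ⇒ Z/2
Ȟ^2: (10−0)−9=1 ⇒ Z

Ȟ^0(U;F) ≅ 0, Ȟ^1(U;F) ≅ Z/2 and Ȟ^2(U;F) ≅ Z


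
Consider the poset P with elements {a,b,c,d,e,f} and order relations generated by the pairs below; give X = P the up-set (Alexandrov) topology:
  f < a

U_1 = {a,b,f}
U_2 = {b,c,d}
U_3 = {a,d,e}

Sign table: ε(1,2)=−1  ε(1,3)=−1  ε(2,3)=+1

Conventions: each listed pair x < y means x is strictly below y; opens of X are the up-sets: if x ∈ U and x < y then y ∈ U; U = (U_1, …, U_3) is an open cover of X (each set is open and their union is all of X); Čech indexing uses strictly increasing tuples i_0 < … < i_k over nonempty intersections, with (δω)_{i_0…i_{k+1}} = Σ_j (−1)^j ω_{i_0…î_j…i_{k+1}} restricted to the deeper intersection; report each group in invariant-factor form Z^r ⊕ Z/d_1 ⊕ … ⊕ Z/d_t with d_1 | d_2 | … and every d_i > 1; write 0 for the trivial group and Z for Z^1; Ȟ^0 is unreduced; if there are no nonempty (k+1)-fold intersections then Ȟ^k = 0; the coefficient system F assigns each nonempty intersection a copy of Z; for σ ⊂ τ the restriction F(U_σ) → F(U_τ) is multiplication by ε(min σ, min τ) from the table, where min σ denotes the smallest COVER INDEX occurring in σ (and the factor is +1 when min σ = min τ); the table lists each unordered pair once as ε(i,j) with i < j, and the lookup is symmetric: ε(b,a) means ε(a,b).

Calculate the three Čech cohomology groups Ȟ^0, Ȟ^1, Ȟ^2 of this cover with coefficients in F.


nerve simplices:
  U12={b} U13={a} U23={d}
C dims 3,3; δ0: rk 2, SNF 1^2
degree 0: 3−2−0 = 1 → Ȟ^0 ≅ Z
degree 1: 3−0−2 = 1 → Ȟ^1 ≅ Z
degree 2: 0−0−0 = 0 → Ȟ^2 ≅ 0

Ȟ^0(U;F) ≅ Z; Ȟ^1(U;F) ≅ Z; Ȟ^2(U;F) ≅ 0


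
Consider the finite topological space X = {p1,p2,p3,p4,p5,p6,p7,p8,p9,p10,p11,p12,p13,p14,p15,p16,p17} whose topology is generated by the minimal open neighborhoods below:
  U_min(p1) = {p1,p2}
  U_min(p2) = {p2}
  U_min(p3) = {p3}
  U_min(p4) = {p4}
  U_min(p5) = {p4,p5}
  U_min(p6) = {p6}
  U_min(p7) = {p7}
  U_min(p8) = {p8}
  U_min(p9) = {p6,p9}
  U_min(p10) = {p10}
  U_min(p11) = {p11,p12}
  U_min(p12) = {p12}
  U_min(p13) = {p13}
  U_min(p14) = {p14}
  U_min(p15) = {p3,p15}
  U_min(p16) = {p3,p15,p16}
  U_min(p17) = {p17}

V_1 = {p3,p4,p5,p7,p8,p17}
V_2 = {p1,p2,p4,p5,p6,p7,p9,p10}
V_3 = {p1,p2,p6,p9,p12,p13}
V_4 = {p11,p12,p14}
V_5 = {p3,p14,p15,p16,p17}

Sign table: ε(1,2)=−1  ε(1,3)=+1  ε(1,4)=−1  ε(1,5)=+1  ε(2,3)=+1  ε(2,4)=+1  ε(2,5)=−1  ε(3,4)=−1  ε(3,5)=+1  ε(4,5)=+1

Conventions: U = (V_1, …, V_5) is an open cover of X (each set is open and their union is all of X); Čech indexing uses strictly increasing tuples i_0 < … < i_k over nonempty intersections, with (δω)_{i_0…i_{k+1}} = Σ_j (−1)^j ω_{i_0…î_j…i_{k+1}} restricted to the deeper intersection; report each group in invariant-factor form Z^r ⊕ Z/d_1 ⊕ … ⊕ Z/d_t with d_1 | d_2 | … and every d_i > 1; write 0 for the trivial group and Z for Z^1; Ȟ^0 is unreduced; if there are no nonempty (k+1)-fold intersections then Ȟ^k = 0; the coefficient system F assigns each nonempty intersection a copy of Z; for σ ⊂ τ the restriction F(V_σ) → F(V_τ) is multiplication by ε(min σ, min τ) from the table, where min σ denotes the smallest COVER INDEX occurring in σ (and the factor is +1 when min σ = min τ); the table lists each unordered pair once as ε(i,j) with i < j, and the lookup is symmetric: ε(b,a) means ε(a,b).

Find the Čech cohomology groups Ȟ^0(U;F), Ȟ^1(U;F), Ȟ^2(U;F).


nonempty overlaps:
  V12={p4,p5,p7} V15={p3,p17} V23={p1,p2,p6,p9} V34={p12} V45={p14}
C dims 5,5; δ0: rk 4, SNF 1^4
degree 0: 5−4−0 = 1 → Ȟ^0 ≅ Z
degree 1: 5−0−4 = 1 → Ȟ^1 ≅ Z
degree 2: 0−0−0 = 0 → Ȟ^2 ≅ 0

Ȟ^0 ≅ Z,  Ȟ^1 ≅ Z,  Ȟ^2 ≅ 0


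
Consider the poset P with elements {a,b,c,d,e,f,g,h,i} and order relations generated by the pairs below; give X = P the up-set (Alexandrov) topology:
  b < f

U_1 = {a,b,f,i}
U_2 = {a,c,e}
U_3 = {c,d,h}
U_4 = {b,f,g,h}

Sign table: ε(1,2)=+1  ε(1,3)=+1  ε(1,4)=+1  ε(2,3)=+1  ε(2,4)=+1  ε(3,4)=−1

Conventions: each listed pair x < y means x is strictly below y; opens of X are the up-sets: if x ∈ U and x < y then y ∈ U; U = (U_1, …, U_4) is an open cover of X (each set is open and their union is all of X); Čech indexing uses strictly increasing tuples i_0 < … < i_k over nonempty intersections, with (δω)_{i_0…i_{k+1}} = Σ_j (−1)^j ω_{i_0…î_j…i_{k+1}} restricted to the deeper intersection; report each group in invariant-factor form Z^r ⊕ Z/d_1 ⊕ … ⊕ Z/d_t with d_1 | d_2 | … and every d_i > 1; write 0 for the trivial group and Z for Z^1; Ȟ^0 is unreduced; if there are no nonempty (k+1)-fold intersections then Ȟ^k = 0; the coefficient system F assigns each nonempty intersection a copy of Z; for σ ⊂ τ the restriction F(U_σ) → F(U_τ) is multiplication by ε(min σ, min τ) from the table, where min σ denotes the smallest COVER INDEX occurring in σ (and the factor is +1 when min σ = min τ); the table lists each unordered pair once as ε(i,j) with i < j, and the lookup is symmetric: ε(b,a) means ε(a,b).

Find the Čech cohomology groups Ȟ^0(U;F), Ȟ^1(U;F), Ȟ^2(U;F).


nonempty overlaps:
  U12={a} U14={b,f} U23={c} U34={h}
C dims 4,4; δ0: rk 4, SNF 1^3·2
degree 0: 4−4−0 = 0 → Ȟ^0 ≅ 0
degree 1: 4−0−4 = 0 plus torsion [2] → Ȟ^1 ≅ Z/2
degree 2: 0−0−0 = 0 → Ȟ^2 ≅ 0

Ȟ^0(U;F) ≅ 0, Ȟ^1(U;F) ≅ Z/2, Ȟ^2(U;F) ≅ 0


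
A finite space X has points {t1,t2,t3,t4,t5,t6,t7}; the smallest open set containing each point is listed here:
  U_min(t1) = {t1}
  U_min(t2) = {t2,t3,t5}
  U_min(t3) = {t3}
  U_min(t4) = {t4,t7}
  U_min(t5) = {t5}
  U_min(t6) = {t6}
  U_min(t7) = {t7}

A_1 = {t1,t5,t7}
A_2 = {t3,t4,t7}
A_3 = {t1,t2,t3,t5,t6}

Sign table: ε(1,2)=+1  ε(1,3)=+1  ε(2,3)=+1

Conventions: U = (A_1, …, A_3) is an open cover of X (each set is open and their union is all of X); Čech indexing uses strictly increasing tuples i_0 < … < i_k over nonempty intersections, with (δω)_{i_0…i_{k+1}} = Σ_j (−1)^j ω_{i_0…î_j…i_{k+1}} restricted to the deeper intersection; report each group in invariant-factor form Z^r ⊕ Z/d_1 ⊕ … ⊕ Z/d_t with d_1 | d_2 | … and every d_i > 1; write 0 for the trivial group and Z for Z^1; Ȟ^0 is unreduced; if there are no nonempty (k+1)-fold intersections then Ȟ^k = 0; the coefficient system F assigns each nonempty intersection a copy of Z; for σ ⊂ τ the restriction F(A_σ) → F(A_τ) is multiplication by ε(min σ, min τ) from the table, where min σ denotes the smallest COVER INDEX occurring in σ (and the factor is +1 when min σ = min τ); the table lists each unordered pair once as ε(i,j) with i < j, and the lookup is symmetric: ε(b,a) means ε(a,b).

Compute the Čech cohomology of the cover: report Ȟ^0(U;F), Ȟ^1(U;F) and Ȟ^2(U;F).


cover nerve:
  A12={t7} A13={t1,t5} A23={t3}
C dims 3,3; δ0: rk 2, SNF 1^2
Ȟ^0: (3−2)−0=1 ⇒ Z
Ȟ^1: (3−0)−2=1 ⇒ Z
Ȟ^2: (0−0)−0=0 ⇒ 0

Ȟ^0 ≅ Z,  Ȟ^1 ≅ Z,  Ȟ^2 ≅ 0
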